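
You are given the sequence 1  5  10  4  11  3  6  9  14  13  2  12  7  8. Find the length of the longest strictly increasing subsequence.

5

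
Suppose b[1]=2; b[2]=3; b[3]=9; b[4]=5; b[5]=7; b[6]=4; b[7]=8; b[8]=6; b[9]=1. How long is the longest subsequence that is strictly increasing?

Track the smallest tail for each achievable length (strict):
2 → extends → [2]
3 → extends → [2, 3]
9 → extends → [2, 3, 9]
5 → replaces 9 → [2, 3, 5]
7 → extends → [2, 3, 5, 7]
4 → replaces 5 → [2, 3, 4, 7]
8 → extends → [2, 3, 4, 7, 8]
6 → replaces 7 → [2, 3, 4, 6, 8]
1 → replaces 2 → [1, 3, 4, 6, 8]
Five tails, so the longest strictly increasing subsequence has length 5 (e.g. 2, 3, 5, 7, 8).

5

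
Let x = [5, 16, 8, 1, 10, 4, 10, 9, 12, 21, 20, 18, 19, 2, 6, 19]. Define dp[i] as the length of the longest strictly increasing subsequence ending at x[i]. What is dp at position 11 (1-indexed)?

dp[i] = 1 + max{dp[j] : j<i, x[j]<x[i]} (or 1 if no such j):
i:      1  2  3  4  5  6  7  8  9 10 11 12 13 14 15 16
x[i]:   5 16  8  1 10  4 10  9 12 21 20 18 19  2  6 19
dp:     1  2  2  1  3  2  3  3  4  5  5  5  6  2  3  6
At index 11 the value is 5.

5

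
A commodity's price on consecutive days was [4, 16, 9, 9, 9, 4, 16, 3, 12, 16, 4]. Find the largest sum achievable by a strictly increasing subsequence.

41

Let S[i] be the best sum of a strictly increasing subsequence ending at i:
i:      1  2  3  4  5  6  7  8  9 10 11
a[i]:   4 16  9  9  9  4 16  3 12 16  4
S:      4 20 13 13 13  4 29  3 25 41  7
Maximum is 41 (e.g. 4 + 9 + 12 + 16).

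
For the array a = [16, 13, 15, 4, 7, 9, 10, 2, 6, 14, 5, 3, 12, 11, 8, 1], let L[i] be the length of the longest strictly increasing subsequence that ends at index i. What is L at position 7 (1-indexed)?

4

dp[i] = 1 + max{dp[j] : j<i, a[j]<a[i]} (or 1 if no such j):
i:      1  2  3  4  5  6  7  8  9 10 11 12 13 14 15 16
a[i]:  16 13 15  4  7  9 10  2  6 14  5  3 12 11  8  1
dp:     1  1  2  1  2  3  4  1  2  5  2  2  5  5  3  1
At index 7 the value is 4.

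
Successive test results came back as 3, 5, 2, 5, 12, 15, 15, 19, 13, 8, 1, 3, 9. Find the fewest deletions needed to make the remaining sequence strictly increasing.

8

Fewest deletions = n − (longest strictly increasing subsequence).
i:      1  2  3  4  5  6  7  8  9 10 11 12 13
a[i]:   3  5  2  5 12 15 15 19 13  8  1  3  9
dp:     1  2  1  2  3  4  4  5  4  3  1  2  4
max dp = 5, so deletions = 13 − 5 = 8.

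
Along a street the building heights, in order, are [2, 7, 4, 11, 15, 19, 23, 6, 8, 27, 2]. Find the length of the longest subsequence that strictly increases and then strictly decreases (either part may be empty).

8

inc[i] = longest strictly increasing subsequence ending at i; dec[i] = longest strictly decreasing subsequence starting at i:
i:      1  2  3  4  5  6  7  8  9 10 11
a[i]:   2  7  4 11 15 19 23  6  8 27  2
inc:    1  2  2  3  4  5  6  3  4  7  1
dec:    1  3  2  3  3  3  3  2  2  2  1
Best peak at i=7 (value 23): inc=6, dec=3, length 6+3−1 = 8.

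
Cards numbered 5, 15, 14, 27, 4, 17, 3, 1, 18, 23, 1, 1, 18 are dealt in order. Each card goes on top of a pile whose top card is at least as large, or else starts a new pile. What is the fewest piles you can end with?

5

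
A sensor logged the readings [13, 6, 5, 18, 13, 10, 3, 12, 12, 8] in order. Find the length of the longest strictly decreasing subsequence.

Negate each value so 'decreasing' becomes 'increasing', then run patience tails on the negated sequence:
-13 → extends → [-13]
-6 → extends → [-13, -6]
-5 → extends → [-13, -6, -5]
-18 → replaces -13 → [-18, -6, -5]
-13 → replaces -6 → [-18, -13, -5]
-10 → replaces -5 → [-18, -13, -10]
-3 → extends → [-18, -13, -10, -3]
-12 → replaces -10 → [-18, -13, -12, -3]
-12 → already a tail → [-18, -13, -12, -3]
-8 → replaces -3 → [-18, -13, -12, -8]
Four tails, so the longest strictly decreasing subsequence of the original has length 4.

4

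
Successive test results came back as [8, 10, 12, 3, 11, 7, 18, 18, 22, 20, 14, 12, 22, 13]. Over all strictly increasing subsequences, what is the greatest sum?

90

Let S[i] be the best sum of a strictly increasing subsequence ending at i:
i:      1  2  3  4  5  6  7  8  9 10 11 12 13 14
a[i]:   8 10 12  3 11  7 18 18 22 20 14 12 22 13
S:      8 18 30  3 29 10 48 48 70 68 44 41 90 54
Maximum is 90 (e.g. 8 + 10 + 12 + 18 + 20 + 22).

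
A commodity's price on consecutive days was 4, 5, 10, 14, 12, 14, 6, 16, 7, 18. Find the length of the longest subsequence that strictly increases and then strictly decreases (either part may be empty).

7

inc[i] = longest strictly increasing subsequence ending at i; dec[i] = longest strictly decreasing subsequence starting at i:
i:      1  2  3  4  5  6  7  8  9 10
a[i]:   4  5 10 14 12 14  6 16  7 18
inc:    1  2  3  4  4  5  3  6  4  7
dec:    1  1  2  3  2  2  1  2  1  1
Best peak at i=8 (value 16): inc=6, dec=2, length 6+2−1 = 7.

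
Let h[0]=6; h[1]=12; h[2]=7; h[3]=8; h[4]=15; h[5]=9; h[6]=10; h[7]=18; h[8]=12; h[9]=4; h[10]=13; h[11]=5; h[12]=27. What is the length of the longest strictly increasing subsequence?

8

Track the smallest tail for each achievable length (strict):
6 → extends → [6]
12 → extends → [6, 12]
7 → replaces 12 → [6, 7]
8 → extends → [6, 7, 8]
15 → extends → [6, 7, 8, 15]
9 → replaces 15 → [6, 7, 8, 9]
10 → extends → [6, 7, 8, 9, 10]
18 → extends → [6, 7, 8, 9, 10, 18]
12 → replaces 18 → [6, 7, 8, 9, 10, 12]
4 → replaces 6 → [4, 7, 8, 9, 10, 12]
13 → extends → [4, 7, 8, 9, 10, 12, 13]
5 → replaces 7 → [4, 5, 8, 9, 10, 12, 13]
27 → extends → [4, 5, 8, 9, 10, 12, 13, 27]
Eight tails, so the longest strictly increasing subsequence has length 8 (e.g. 6, 7, 8, 9, 10, 12, 13, 27).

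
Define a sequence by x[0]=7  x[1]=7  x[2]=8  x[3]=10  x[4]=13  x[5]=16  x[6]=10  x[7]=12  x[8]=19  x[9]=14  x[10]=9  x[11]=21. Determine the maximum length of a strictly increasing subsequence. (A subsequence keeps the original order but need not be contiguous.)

7

Track the smallest tail for each achievable length (strict):
7 → extends → [7]
7 → already a tail → [7]
8 → extends → [7, 8]
10 → extends → [7, 8, 10]
13 → extends → [7, 8, 10, 13]
16 → extends → [7, 8, 10, 13, 16]
10 → already a tail → [7, 8, 10, 13, 16]
12 → replaces 13 → [7, 8, 10, 12, 16]
19 → extends → [7, 8, 10, 12, 16, 19]
14 → replaces 16 → [7, 8, 10, 12, 14, 19]
9 → replaces 10 → [7, 8, 9, 12, 14, 19]
21 → extends → [7, 8, 9, 12, 14, 19, 21]
Seven tails, so the longest strictly increasing subsequence has length 7 (e.g. 7, 8, 10, 13, 16, 19, 21).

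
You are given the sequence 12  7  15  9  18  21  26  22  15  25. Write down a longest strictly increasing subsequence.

Patience tails give the LIS length; then backtrack through the dp parents:
12 → extends → [12]
7 → replaces 12 → [7]
15 → extends → [7, 15]
9 → replaces 15 → [7, 9]
18 → extends → [7, 9, 18]
21 → extends → [7, 9, 18, 21]
26 → extends → [7, 9, 18, 21, 26]
22 → replaces 26 → [7, 9, 18, 21, 22]
15 → replaces 18 → [7, 9, 15, 21, 22]
25 → extends → [7, 9, 15, 21, 22, 25]
Length 6; one witness is 12, 15, 18, 21, 22, 25.

12, 15, 18, 21, 22, 25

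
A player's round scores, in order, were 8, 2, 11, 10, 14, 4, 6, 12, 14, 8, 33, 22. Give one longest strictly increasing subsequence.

2, 4, 6, 12, 14, 33

Patience tails give the LIS length; then backtrack through the dp parents:
8 → extends → [8]
2 → replaces 8 → [2]
11 → extends → [2, 11]
10 → replaces 11 → [2, 10]
14 → extends → [2, 10, 14]
4 → replaces 10 → [2, 4, 14]
6 → replaces 14 → [2, 4, 6]
12 → extends → [2, 4, 6, 12]
14 → extends → [2, 4, 6, 12, 14]
8 → replaces 12 → [2, 4, 6, 8, 14]
33 → extends → [2, 4, 6, 8, 14, 33]
22 → replaces 33 → [2, 4, 6, 8, 14, 22]
Length 6; one witness is 2, 4, 6, 12, 14, 33.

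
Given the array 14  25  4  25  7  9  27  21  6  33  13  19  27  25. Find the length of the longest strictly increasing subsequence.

Track the smallest tail for each achievable length (strict):
14 → extends → [14]
25 → extends → [14, 25]
4 → replaces 14 → [4, 25]
25 → already a tail → [4, 25]
7 → replaces 25 → [4, 7]
9 → extends → [4, 7, 9]
27 → extends → [4, 7, 9, 27]
21 → replaces 27 → [4, 7, 9, 21]
6 → replaces 7 → [4, 6, 9, 21]
33 → extends → [4, 6, 9, 21, 33]
13 → replaces 21 → [4, 6, 9, 13, 33]
19 → replaces 33 → [4, 6, 9, 13, 19]
27 → extends → [4, 6, 9, 13, 19, 27]
25 → replaces 27 → [4, 6, 9, 13, 19, 25]
Six tails, so the longest strictly increasing subsequence has length 6 (e.g. 4, 7, 9, 13, 19, 27).

6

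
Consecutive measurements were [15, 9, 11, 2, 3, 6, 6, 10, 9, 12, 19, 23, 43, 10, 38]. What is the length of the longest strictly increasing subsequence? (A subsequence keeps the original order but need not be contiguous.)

8

Track the smallest tail for each achievable length (strict):
15 → extends → [15]
9 → replaces 15 → [9]
11 → extends → [9, 11]
2 → replaces 9 → [2, 11]
3 → replaces 11 → [2, 3]
6 → extends → [2, 3, 6]
6 → already a tail → [2, 3, 6]
10 → extends → [2, 3, 6, 10]
9 → replaces 10 → [2, 3, 6, 9]
12 → extends → [2, 3, 6, 9, 12]
19 → extends → [2, 3, 6, 9, 12, 19]
23 → extends → [2, 3, 6, 9, 12, 19, 23]
43 → extends → [2, 3, 6, 9, 12, 19, 23, 43]
10 → replaces 12 → [2, 3, 6, 9, 10, 19, 23, 43]
38 → replaces 43 → [2, 3, 6, 9, 10, 19, 23, 38]
Eight tails, so the longest strictly increasing subsequence has length 8 (e.g. 2, 3, 6, 10, 12, 19, 23, 43).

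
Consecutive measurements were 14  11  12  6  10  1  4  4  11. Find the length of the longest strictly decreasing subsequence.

Negate each value so 'decreasing' becomes 'increasing', then run patience tails on the negated sequence:
-14 → extends → [-14]
-11 → extends → [-14, -11]
-12 → replaces -11 → [-14, -12]
-6 → extends → [-14, -12, -6]
-10 → replaces -6 → [-14, -12, -10]
-1 → extends → [-14, -12, -10, -1]
-4 → replaces -1 → [-14, -12, -10, -4]
-4 → already a tail → [-14, -12, -10, -4]
-11 → replaces -10 → [-14, -12, -11, -4]
Four tails, so the longest strictly decreasing subsequence of the original has length 4.

4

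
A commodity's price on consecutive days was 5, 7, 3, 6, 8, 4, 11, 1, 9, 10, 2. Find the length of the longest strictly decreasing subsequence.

Let dp[i] be the longest strictly decreasing subsequence ending at i:
i:      1  2  3  4  5  6  7  8  9 10 11
a[i]:   5  7  3  6  8  4 11  1  9 10  2
dp:     1  1  2  2  1  3  1  4  2  2  4
Maximum is 4.

4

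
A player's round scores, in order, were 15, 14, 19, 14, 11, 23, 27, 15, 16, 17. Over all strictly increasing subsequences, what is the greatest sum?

Let S[i] be the best sum of a strictly increasing subsequence ending at i:
i:      1  2  3  4  5  6  7  8  9 10
a[i]:  15 14 19 14 11 23 27 15 16 17
S:     15 14 34 14 11 57 84 29 45 62
Maximum is 84 (e.g. 15 + 19 + 23 + 27).

84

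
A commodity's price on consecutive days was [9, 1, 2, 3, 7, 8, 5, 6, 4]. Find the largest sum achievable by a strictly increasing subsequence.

Let S[i] be the best sum of a strictly increasing subsequence ending at i:
i:      1  2  3  4  5  6  7  8  9
a[i]:   9  1  2  3  7  8  5  6  4
S:      9  1  3  6 13 21 11 17 10
Maximum is 21 (e.g. 1 + 2 + 3 + 7 + 8).

21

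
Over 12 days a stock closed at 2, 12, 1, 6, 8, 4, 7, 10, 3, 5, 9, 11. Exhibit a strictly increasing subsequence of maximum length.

Patience tails give the LIS length; then backtrack through the dp parents:
2 → extends → [2]
12 → extends → [2, 12]
1 → replaces 2 → [1, 12]
6 → replaces 12 → [1, 6]
8 → extends → [1, 6, 8]
4 → replaces 6 → [1, 4, 8]
7 → replaces 8 → [1, 4, 7]
10 → extends → [1, 4, 7, 10]
3 → replaces 4 → [1, 3, 7, 10]
5 → replaces 7 → [1, 3, 5, 10]
9 → replaces 10 → [1, 3, 5, 9]
11 → extends → [1, 3, 5, 9, 11]
Length 5; one witness is 2, 6, 8, 10, 11.

2, 6, 8, 10, 11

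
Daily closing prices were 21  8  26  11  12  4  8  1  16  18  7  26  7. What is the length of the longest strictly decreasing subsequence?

4

Let dp[i] be the longest strictly decreasing subsequence ending at i:
i:      1  2  3  4  5  6  7  8  9 10 11 12 13
a[i]:  21  8 26 11 12  4  8  1 16 18  7 26  7
dp:     1  2  1  2  2  3  3  4  2  2  4  1  4
Maximum is 4.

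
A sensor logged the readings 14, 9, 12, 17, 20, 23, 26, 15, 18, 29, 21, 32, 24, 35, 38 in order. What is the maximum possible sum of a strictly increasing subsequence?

Let S[i] be the best sum of a strictly increasing subsequence ending at i:
i:       1   2   3   4   5   6   7   8   9  10  11  12  13  14  15
a[i]:   14   9  12  17  20  23  26  15  18  29  21  32  24  35  38
S:      14   9  21  38  58  81 107  36  56 136  79 168 105 203 241
Maximum is 241 (e.g. 9 + 12 + 17 + 20 + 23 + 26 + 29 + 32 + 35 + 38).

241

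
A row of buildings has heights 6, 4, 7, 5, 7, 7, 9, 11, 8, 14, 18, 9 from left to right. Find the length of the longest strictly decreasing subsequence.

2

Negate each value so 'decreasing' becomes 'increasing', then run patience tails on the negated sequence:
-6 → extends → [-6]
-4 → extends → [-6, -4]
-7 → replaces -6 → [-7, -4]
-5 → replaces -4 → [-7, -5]
-7 → already a tail → [-7, -5]
-7 → already a tail → [-7, -5]
-9 → replaces -7 → [-9, -5]
-11 → replaces -9 → [-11, -5]
-8 → replaces -5 → [-11, -8]
-14 → replaces -11 → [-14, -8]
-18 → replaces -14 → [-18, -8]
-9 → replaces -8 → [-18, -9]
Two tails, so the longest strictly decreasing subsequence of the original has length 2.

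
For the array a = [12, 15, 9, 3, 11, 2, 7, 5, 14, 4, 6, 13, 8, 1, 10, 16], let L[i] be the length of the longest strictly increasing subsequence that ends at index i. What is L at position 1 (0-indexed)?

dp[i] = 1 + max{dp[j] : j<i, a[j]<a[i]} (or 1 if no such j):
i:      0  1  2  3  4  5  6  7  8  9 10 11 12 13 14 15
a[i]:  12 15  9  3 11  2  7  5 14  4  6 13  8  1 10 16
dp:     1  2  1  1  2  1  2  2  3  2  3  4  4  1  5  6
At index 1 the value is 2.

2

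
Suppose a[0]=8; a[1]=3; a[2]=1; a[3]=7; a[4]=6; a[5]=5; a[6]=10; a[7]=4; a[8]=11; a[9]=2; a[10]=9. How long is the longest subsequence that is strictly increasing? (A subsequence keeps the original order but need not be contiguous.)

Let dp[i] be the length of the longest such subsequence ending at index i:
i:      0  1  2  3  4  5  6  7  8  9 10
a[i]:   8  3  1  7  6  5 10  4 11  2  9
dp:     1  1  1  2  2  2  3  2  4  2  3
Maximum dp value is 4.

4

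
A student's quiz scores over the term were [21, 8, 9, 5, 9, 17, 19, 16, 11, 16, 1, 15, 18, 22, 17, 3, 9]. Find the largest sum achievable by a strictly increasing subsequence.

Let S[i] be the best sum of a strictly increasing subsequence ending at i:
i:      1  2  3  4  5  6  7  8  9 10 11 12 13 14 15 16 17
a[i]:  21  8  9  5  9 17 19 16 11 16  1 15 18 22 17  3  9
S:     21  8 17  5 17 34 53 33 28 44  1 43 62 84 61  4 17
Maximum is 84 (e.g. 8 + 9 + 11 + 16 + 18 + 22).

84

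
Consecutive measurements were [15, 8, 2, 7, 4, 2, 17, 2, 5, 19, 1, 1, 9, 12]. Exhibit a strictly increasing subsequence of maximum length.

Patience tails give the LIS length; then backtrack through the dp parents:
15 → extends → [15]
8 → replaces 15 → [8]
2 → replaces 8 → [2]
7 → extends → [2, 7]
4 → replaces 7 → [2, 4]
2 → already a tail → [2, 4]
17 → extends → [2, 4, 17]
2 → already a tail → [2, 4, 17]
5 → replaces 17 → [2, 4, 5]
19 → extends → [2, 4, 5, 19]
1 → replaces 2 → [1, 4, 5, 19]
1 → already a tail → [1, 4, 5, 19]
9 → replaces 19 → [1, 4, 5, 9]
12 → extends → [1, 4, 5, 9, 12]
Length 5; one witness is 2, 4, 5, 9, 12.

2, 4, 5, 9, 12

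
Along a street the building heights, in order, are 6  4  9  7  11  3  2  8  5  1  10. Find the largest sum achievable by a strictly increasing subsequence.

31

Let S[i] be the best sum of a strictly increasing subsequence ending at i:
i:      1  2  3  4  5  6  7  8  9 10 11
a[i]:   6  4  9  7 11  3  2  8  5  1 10
S:      6  4 15 13 26  3  2 21  9  1 31
Maximum is 31 (e.g. 6 + 7 + 8 + 10).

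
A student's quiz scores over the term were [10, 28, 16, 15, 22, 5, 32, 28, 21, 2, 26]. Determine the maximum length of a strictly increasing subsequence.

4

Let dp[i] be the length of the longest such subsequence ending at index i:
i:      1  2  3  4  5  6  7  8  9 10 11
a[i]:  10 28 16 15 22  5 32 28 21  2 26
dp:     1  2  2  2  3  1  4  4  3  1  4
Maximum dp value is 4.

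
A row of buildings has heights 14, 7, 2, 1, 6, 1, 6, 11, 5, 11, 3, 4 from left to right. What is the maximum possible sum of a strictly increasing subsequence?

19

Let S[i] be the best sum of a strictly increasing subsequence ending at i:
i:      1  2  3  4  5  6  7  8  9 10 11 12
a[i]:  14  7  2  1  6  1  6 11  5 11  3  4
S:     14  7  2  1  8  1  8 19  7 19  5  9
Maximum is 19 (e.g. 2 + 6 + 11).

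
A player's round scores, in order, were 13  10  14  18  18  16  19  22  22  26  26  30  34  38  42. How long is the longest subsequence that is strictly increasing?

10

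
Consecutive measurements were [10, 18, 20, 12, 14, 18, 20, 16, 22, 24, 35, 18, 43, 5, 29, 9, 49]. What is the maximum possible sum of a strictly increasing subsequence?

Let S[i] be the best sum of a strictly increasing subsequence ending at i:
i:       1   2   3   4   5   6   7   8   9  10  11  12  13  14  15  16  17
a[i]:   10  18  20  12  14  18  20  16  22  24  35  18  43   5  29   9  49
S:      10  28  48  22  36  54  74  52  96 120 155  70 198   5 149  14 247
Maximum is 247 (e.g. 10 + 12 + 14 + 18 + 20 + 22 + 24 + 35 + 43 + 49).

247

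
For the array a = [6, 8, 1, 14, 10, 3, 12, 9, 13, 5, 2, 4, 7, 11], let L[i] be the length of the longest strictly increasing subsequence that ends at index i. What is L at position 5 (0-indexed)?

2

dp[i] = 1 + max{dp[j] : j<i, a[j]<a[i]} (or 1 if no such j):
i:      0  1  2  3  4  5  6  7  8  9 10 11 12 13
a[i]:   6  8  1 14 10  3 12  9 13  5  2  4  7 11
dp:     1  2  1  3  3  2  4  3  5  3  2  3  4  5
At index 5 the value is 2.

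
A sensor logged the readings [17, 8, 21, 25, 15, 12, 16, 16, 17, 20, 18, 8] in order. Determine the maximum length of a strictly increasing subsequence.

5

Track the smallest tail for each achievable length (strict):
17 → extends → [17]
8 → replaces 17 → [8]
21 → extends → [8, 21]
25 → extends → [8, 21, 25]
15 → replaces 21 → [8, 15, 25]
12 → replaces 15 → [8, 12, 25]
16 → replaces 25 → [8, 12, 16]
16 → already a tail → [8, 12, 16]
17 → extends → [8, 12, 16, 17]
20 → extends → [8, 12, 16, 17, 20]
18 → replaces 20 → [8, 12, 16, 17, 18]
8 → already a tail → [8, 12, 16, 17, 18]
Five tails, so the longest strictly increasing subsequence has length 5 (e.g. 8, 15, 16, 17, 20).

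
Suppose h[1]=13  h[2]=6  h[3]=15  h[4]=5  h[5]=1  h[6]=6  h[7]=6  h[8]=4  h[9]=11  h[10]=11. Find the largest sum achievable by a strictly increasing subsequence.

28

Let S[i] be the best sum of a strictly increasing subsequence ending at i:
i:      1  2  3  4  5  6  7  8  9 10
h[i]:  13  6 15  5  1  6  6  4 11 11
S:     13  6 28  5  1 11 11  5 22 22
Maximum is 28 (e.g. 13 + 15).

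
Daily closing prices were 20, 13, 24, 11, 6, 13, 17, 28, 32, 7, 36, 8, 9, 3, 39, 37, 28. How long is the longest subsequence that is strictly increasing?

Track the smallest tail for each achievable length (strict):
20 → extends → [20]
13 → replaces 20 → [13]
24 → extends → [13, 24]
11 → replaces 13 → [11, 24]
6 → replaces 11 → [6, 24]
13 → replaces 24 → [6, 13]
17 → extends → [6, 13, 17]
28 → extends → [6, 13, 17, 28]
32 → extends → [6, 13, 17, 28, 32]
7 → replaces 13 → [6, 7, 17, 28, 32]
36 → extends → [6, 7, 17, 28, 32, 36]
8 → replaces 17 → [6, 7, 8, 28, 32, 36]
9 → replaces 28 → [6, 7, 8, 9, 32, 36]
3 → replaces 6 → [3, 7, 8, 9, 32, 36]
39 → extends → [3, 7, 8, 9, 32, 36, 39]
37 → replaces 39 → [3, 7, 8, 9, 32, 36, 37]
28 → replaces 32 → [3, 7, 8, 9, 28, 36, 37]
Seven tails, so the longest strictly increasing subsequence has length 7 (e.g. 11, 13, 17, 28, 32, 36, 39).

7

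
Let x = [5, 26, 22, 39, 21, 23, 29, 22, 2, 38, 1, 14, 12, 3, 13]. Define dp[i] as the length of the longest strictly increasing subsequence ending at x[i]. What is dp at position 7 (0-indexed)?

dp[i] = 1 + max{dp[j] : j<i, x[j]<x[i]} (or 1 if no such j):
i:      0  1  2  3  4  5  6  7  8  9 10 11 12 13 14
x[i]:   5 26 22 39 21 23 29 22  2 38  1 14 12  3 13
dp:     1  2  2  3  2  3  4  3  1  5  1  2  2  2  3
At index 7 the value is 3.

3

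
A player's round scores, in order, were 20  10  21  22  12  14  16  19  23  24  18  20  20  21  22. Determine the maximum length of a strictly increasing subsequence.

8

Track the smallest tail for each achievable length (strict):
20 → extends → [20]
10 → replaces 20 → [10]
21 → extends → [10, 21]
22 → extends → [10, 21, 22]
12 → replaces 21 → [10, 12, 22]
14 → replaces 22 → [10, 12, 14]
16 → extends → [10, 12, 14, 16]
19 → extends → [10, 12, 14, 16, 19]
23 → extends → [10, 12, 14, 16, 19, 23]
24 → extends → [10, 12, 14, 16, 19, 23, 24]
18 → replaces 19 → [10, 12, 14, 16, 18, 23, 24]
20 → replaces 23 → [10, 12, 14, 16, 18, 20, 24]
20 → already a tail → [10, 12, 14, 16, 18, 20, 24]
21 → replaces 24 → [10, 12, 14, 16, 18, 20, 21]
22 → extends → [10, 12, 14, 16, 18, 20, 21, 22]
Eight tails, so the longest strictly increasing subsequence has length 8 (e.g. 10, 12, 14, 16, 19, 20, 21, 22).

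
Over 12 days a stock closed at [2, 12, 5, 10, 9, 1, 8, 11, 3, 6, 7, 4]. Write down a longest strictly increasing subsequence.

Patience tails give the LIS length; then backtrack through the dp parents:
2 → extends → [2]
12 → extends → [2, 12]
5 → replaces 12 → [2, 5]
10 → extends → [2, 5, 10]
9 → replaces 10 → [2, 5, 9]
1 → replaces 2 → [1, 5, 9]
8 → replaces 9 → [1, 5, 8]
11 → extends → [1, 5, 8, 11]
3 → replaces 5 → [1, 3, 8, 11]
6 → replaces 8 → [1, 3, 6, 11]
7 → replaces 11 → [1, 3, 6, 7]
4 → replaces 6 → [1, 3, 4, 7]
Length 4; one witness is 2, 5, 10, 11.

2, 5, 10, 11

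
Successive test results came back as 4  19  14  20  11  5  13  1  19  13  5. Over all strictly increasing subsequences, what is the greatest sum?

47

Let S[i] be the best sum of a strictly increasing subsequence ending at i:
i:      1  2  3  4  5  6  7  8  9 10 11
a[i]:   4 19 14 20 11  5 13  1 19 13  5
S:      4 23 18 43 15  9 28  1 47 28  9
Maximum is 47 (e.g. 4 + 11 + 13 + 19).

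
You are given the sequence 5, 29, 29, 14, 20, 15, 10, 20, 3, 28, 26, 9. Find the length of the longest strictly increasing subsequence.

5

Track the smallest tail for each achievable length (strict):
5 → extends → [5]
29 → extends → [5, 29]
29 → already a tail → [5, 29]
14 → replaces 29 → [5, 14]
20 → extends → [5, 14, 20]
15 → replaces 20 → [5, 14, 15]
10 → replaces 14 → [5, 10, 15]
20 → extends → [5, 10, 15, 20]
3 → replaces 5 → [3, 10, 15, 20]
28 → extends → [3, 10, 15, 20, 28]
26 → replaces 28 → [3, 10, 15, 20, 26]
9 → replaces 10 → [3, 9, 15, 20, 26]
Five tails, so the longest strictly increasing subsequence has length 5 (e.g. 5, 14, 15, 20, 28).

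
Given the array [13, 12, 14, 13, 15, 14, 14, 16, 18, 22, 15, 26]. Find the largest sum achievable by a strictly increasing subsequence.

124

Let S[i] be the best sum of a strictly increasing subsequence ending at i:
i:       1   2   3   4   5   6   7   8   9  10  11  12
a[i]:   13  12  14  13  15  14  14  16  18  22  15  26
S:      13  12  27  25  42  39  39  58  76  98  54 124
Maximum is 124 (e.g. 13 + 14 + 15 + 16 + 18 + 22 + 26).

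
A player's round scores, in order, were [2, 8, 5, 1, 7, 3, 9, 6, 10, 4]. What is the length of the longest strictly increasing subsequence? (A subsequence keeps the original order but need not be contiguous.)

Track the smallest tail for each achievable length (strict):
2 → extends → [2]
8 → extends → [2, 8]
5 → replaces 8 → [2, 5]
1 → replaces 2 → [1, 5]
7 → extends → [1, 5, 7]
3 → replaces 5 → [1, 3, 7]
9 → extends → [1, 3, 7, 9]
6 → replaces 7 → [1, 3, 6, 9]
10 → extends → [1, 3, 6, 9, 10]
4 → replaces 6 → [1, 3, 4, 9, 10]
Five tails, so the longest strictly increasing subsequence has length 5 (e.g. 2, 5, 7, 9, 10).

5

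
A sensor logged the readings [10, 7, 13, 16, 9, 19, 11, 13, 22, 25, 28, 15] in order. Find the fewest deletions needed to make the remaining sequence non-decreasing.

Fewest deletions = n − (longest non-decreasing subsequence).
Patience tails:
10 → extends → [10]
7 → replaces 10 → [7]
13 → extends → [7, 13]
16 → extends → [7, 13, 16]
9 → replaces 13 → [7, 9, 16]
19 → extends → [7, 9, 16, 19]
11 → replaces 16 → [7, 9, 11, 19]
13 → replaces 19 → [7, 9, 11, 13]
22 → extends → [7, 9, 11, 13, 22]
25 → extends → [7, 9, 11, 13, 22, 25]
28 → extends → [7, 9, 11, 13, 22, 25, 28]
15 → replaces 22 → [7, 9, 11, 13, 15, 25, 28]
Longest non-decreasing subsequence has length 7, so deletions = 12 − 7 = 5.

5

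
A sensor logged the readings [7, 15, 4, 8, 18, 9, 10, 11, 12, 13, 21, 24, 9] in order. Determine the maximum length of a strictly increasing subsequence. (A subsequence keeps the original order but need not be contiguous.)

9

Track the smallest tail for each achievable length (strict):
7 → extends → [7]
15 → extends → [7, 15]
4 → replaces 7 → [4, 15]
8 → replaces 15 → [4, 8]
18 → extends → [4, 8, 18]
9 → replaces 18 → [4, 8, 9]
10 → extends → [4, 8, 9, 10]
11 → extends → [4, 8, 9, 10, 11]
12 → extends → [4, 8, 9, 10, 11, 12]
13 → extends → [4, 8, 9, 10, 11, 12, 13]
21 → extends → [4, 8, 9, 10, 11, 12, 13, 21]
24 → extends → [4, 8, 9, 10, 11, 12, 13, 21, 24]
9 → already a tail → [4, 8, 9, 10, 11, 12, 13, 21, 24]
Nine tails, so the longest strictly increasing subsequence has length 9 (e.g. 7, 8, 9, 10, 11, 12, 13, 21, 24).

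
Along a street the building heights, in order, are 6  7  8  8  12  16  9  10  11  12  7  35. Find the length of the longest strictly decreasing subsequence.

Negate each value so 'decreasing' becomes 'increasing', then run patience tails on the negated sequence:
-6 → extends → [-6]
-7 → replaces -6 → [-7]
-8 → replaces -7 → [-8]
-8 → already a tail → [-8]
-12 → replaces -8 → [-12]
-16 → replaces -12 → [-16]
-9 → extends → [-16, -9]
-10 → replaces -9 → [-16, -10]
-11 → replaces -10 → [-16, -11]
-12 → replaces -11 → [-16, -12]
-7 → extends → [-16, -12, -7]
-35 → replaces -16 → [-35, -12, -7]
Three tails, so the longest strictly decreasing subsequence of the original has length 3.

3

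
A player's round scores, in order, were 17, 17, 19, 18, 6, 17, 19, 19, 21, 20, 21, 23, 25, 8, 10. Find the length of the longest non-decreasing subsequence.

Track the smallest tail for each achievable length (allowing ties):
17 → extends → [17]
17 → extends → [17, 17]
19 → extends → [17, 17, 19]
18 → replaces 19 → [17, 17, 18]
6 → replaces 17 → [6, 17, 18]
17 → replaces 18 → [6, 17, 17]
19 → extends → [6, 17, 17, 19]
19 → extends → [6, 17, 17, 19, 19]
21 → extends → [6, 17, 17, 19, 19, 21]
20 → replaces 21 → [6, 17, 17, 19, 19, 20]
21 → extends → [6, 17, 17, 19, 19, 20, 21]
23 → extends → [6, 17, 17, 19, 19, 20, 21, 23]
25 → extends → [6, 17, 17, 19, 19, 20, 21, 23, 25]
8 → replaces 17 → [6, 8, 17, 19, 19, 20, 21, 23, 25]
10 → replaces 17 → [6, 8, 10, 19, 19, 20, 21, 23, 25]
Nine tails, so the longest non-decreasing subsequence has length 9 (e.g. 17, 17, 19, 19, 19, 21, 21, 23, 25).

9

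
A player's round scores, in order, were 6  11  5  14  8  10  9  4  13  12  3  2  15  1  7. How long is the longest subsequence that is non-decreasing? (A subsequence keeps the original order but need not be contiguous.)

Track the smallest tail for each achievable length (allowing ties):
6 → extends → [6]
11 → extends → [6, 11]
5 → replaces 6 → [5, 11]
14 → extends → [5, 11, 14]
8 → replaces 11 → [5, 8, 14]
10 → replaces 14 → [5, 8, 10]
9 → replaces 10 → [5, 8, 9]
4 → replaces 5 → [4, 8, 9]
13 → extends → [4, 8, 9, 13]
12 → replaces 13 → [4, 8, 9, 12]
3 → replaces 4 → [3, 8, 9, 12]
2 → replaces 3 → [2, 8, 9, 12]
15 → extends → [2, 8, 9, 12, 15]
1 → replaces 2 → [1, 8, 9, 12, 15]
7 → replaces 8 → [1, 7, 9, 12, 15]
Five tails, so the longest non-decreasing subsequence has length 5 (e.g. 6, 8, 10, 13, 15).

5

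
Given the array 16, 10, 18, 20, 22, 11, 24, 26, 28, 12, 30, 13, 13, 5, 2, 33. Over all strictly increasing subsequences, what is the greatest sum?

Let S[i] be the best sum of a strictly increasing subsequence ending at i:
i:       1   2   3   4   5   6   7   8   9  10  11  12  13  14  15  16
a[i]:   16  10  18  20  22  11  24  26  28  12  30  13  13   5   2  33
S:      16  10  34  54  76  21 100 126 154  33 184  46  46   5   2 217
Maximum is 217 (e.g. 16 + 18 + 20 + 22 + 24 + 26 + 28 + 30 + 33).

217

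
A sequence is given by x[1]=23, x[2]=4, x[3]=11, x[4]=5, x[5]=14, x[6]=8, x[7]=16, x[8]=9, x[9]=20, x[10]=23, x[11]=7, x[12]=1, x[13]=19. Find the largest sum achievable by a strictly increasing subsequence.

Let S[i] be the best sum of a strictly increasing subsequence ending at i:
i:      1  2  3  4  5  6  7  8  9 10 11 12 13
x[i]:  23  4 11  5 14  8 16  9 20 23  7  1 19
S:     23  4 15  9 29 17 45 26 65 88 16  1 64
Maximum is 88 (e.g. 4 + 11 + 14 + 16 + 20 + 23).

88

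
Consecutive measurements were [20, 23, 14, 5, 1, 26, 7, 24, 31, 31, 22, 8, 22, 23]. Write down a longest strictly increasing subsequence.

Patience tails give the LIS length; then backtrack through the dp parents:
20 → extends → [20]
23 → extends → [20, 23]
14 → replaces 20 → [14, 23]
5 → replaces 14 → [5, 23]
1 → replaces 5 → [1, 23]
26 → extends → [1, 23, 26]
7 → replaces 23 → [1, 7, 26]
24 → replaces 26 → [1, 7, 24]
31 → extends → [1, 7, 24, 31]
31 → already a tail → [1, 7, 24, 31]
22 → replaces 24 → [1, 7, 22, 31]
8 → replaces 22 → [1, 7, 8, 31]
22 → replaces 31 → [1, 7, 8, 22]
23 → extends → [1, 7, 8, 22, 23]
Length 5; one witness is 5, 7, 8, 22, 23.

5, 7, 8, 22, 23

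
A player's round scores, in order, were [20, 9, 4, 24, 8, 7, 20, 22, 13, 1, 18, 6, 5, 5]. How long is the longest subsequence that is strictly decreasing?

6

Negate each value so 'decreasing' becomes 'increasing', then run patience tails on the negated sequence:
-20 → extends → [-20]
-9 → extends → [-20, -9]
-4 → extends → [-20, -9, -4]
-24 → replaces -20 → [-24, -9, -4]
-8 → replaces -4 → [-24, -9, -8]
-7 → extends → [-24, -9, -8, -7]
-20 → replaces -9 → [-24, -20, -8, -7]
-22 → replaces -20 → [-24, -22, -8, -7]
-13 → replaces -8 → [-24, -22, -13, -7]
-1 → extends → [-24, -22, -13, -7, -1]
-18 → replaces -13 → [-24, -22, -18, -7, -1]
-6 → replaces -1 → [-24, -22, -18, -7, -6]
-5 → extends → [-24, -22, -18, -7, -6, -5]
-5 → already a tail → [-24, -22, -18, -7, -6, -5]
Six tails, so the longest strictly decreasing subsequence of the original has length 6.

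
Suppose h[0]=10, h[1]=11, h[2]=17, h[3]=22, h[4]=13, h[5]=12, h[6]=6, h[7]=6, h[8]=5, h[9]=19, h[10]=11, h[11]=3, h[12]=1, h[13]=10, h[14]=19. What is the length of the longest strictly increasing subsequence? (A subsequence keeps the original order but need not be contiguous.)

Let dp[i] be the length of the longest such subsequence ending at index i:
i:      0  1  2  3  4  5  6  7  8  9 10 11 12 13 14
h[i]:  10 11 17 22 13 12  6  6  5 19 11  3  1 10 19
dp:     1  2  3  4  3  3  1  1  1  4  2  1  1  2  4
Maximum dp value is 4.

4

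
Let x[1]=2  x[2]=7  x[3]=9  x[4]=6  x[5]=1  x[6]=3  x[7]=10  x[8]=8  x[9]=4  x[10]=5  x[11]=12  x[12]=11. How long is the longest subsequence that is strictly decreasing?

3

Negate each value so 'decreasing' becomes 'increasing', then run patience tails on the negated sequence:
-2 → extends → [-2]
-7 → replaces -2 → [-7]
-9 → replaces -7 → [-9]
-6 → extends → [-9, -6]
-1 → extends → [-9, -6, -1]
-3 → replaces -1 → [-9, -6, -3]
-10 → replaces -9 → [-10, -6, -3]
-8 → replaces -6 → [-10, -8, -3]
-4 → replaces -3 → [-10, -8, -4]
-5 → replaces -4 → [-10, -8, -5]
-12 → replaces -10 → [-12, -8, -5]
-11 → replaces -8 → [-12, -11, -5]
Three tails, so the longest strictly decreasing subsequence of the original has length 3.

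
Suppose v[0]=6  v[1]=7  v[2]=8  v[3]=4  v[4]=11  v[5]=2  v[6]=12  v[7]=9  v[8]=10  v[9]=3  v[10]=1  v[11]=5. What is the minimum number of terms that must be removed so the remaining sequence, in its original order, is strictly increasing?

Fewest deletions = n − (longest strictly increasing subsequence).
i:      0  1  2  3  4  5  6  7  8  9 10 11
v[i]:   6  7  8  4 11  2 12  9 10  3  1  5
dp:     1  2  3  1  4  1  5  4  5  2  1  3
max dp = 5, so deletions = 12 − 5 = 7.

7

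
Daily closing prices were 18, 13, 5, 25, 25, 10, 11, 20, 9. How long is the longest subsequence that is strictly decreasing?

4

Negate each value so 'decreasing' becomes 'increasing', then run patience tails on the negated sequence:
-18 → extends → [-18]
-13 → extends → [-18, -13]
-5 → extends → [-18, -13, -5]
-25 → replaces -18 → [-25, -13, -5]
-25 → already a tail → [-25, -13, -5]
-10 → replaces -5 → [-25, -13, -10]
-11 → replaces -10 → [-25, -13, -11]
-20 → replaces -13 → [-25, -20, -11]
-9 → extends → [-25, -20, -11, -9]
Four tails, so the longest strictly decreasing subsequence of the original has length 4.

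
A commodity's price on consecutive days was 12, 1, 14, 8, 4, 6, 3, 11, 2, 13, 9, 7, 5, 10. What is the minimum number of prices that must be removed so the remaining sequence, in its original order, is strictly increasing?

9

Fewest deletions = n − (longest strictly increasing subsequence).
Patience tails:
12 → extends → [12]
1 → replaces 12 → [1]
14 → extends → [1, 14]
8 → replaces 14 → [1, 8]
4 → replaces 8 → [1, 4]
6 → extends → [1, 4, 6]
3 → replaces 4 → [1, 3, 6]
11 → extends → [1, 3, 6, 11]
2 → replaces 3 → [1, 2, 6, 11]
13 → extends → [1, 2, 6, 11, 13]
9 → replaces 11 → [1, 2, 6, 9, 13]
7 → replaces 9 → [1, 2, 6, 7, 13]
5 → replaces 6 → [1, 2, 5, 7, 13]
10 → replaces 13 → [1, 2, 5, 7, 10]
Longest strictly increasing subsequence has length 5, so deletions = 14 − 5 = 9.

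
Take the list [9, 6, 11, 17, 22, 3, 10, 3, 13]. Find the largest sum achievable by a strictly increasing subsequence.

59

Let S[i] be the best sum of a strictly increasing subsequence ending at i:
i:      1  2  3  4  5  6  7  8  9
a[i]:   9  6 11 17 22  3 10  3 13
S:      9  6 20 37 59  3 19  3 33
Maximum is 59 (e.g. 9 + 11 + 17 + 22).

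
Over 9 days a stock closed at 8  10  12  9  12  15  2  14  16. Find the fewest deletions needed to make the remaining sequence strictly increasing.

Fewest deletions = n − (longest strictly increasing subsequence).
i:      1  2  3  4  5  6  7  8  9
a[i]:   8 10 12  9 12 15  2 14 16
dp:     1  2  3  2  3  4  1  4  5
max dp = 5, so deletions = 9 − 5 = 4.

4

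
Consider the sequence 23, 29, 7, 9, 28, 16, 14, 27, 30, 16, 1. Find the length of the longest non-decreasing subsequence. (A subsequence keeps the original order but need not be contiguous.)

Track the smallest tail for each achievable length (allowing ties):
23 → extends → [23]
29 → extends → [23, 29]
7 → replaces 23 → [7, 29]
9 → replaces 29 → [7, 9]
28 → extends → [7, 9, 28]
16 → replaces 28 → [7, 9, 16]
14 → replaces 16 → [7, 9, 14]
27 → extends → [7, 9, 14, 27]
30 → extends → [7, 9, 14, 27, 30]
16 → replaces 27 → [7, 9, 14, 16, 30]
1 → replaces 7 → [1, 9, 14, 16, 30]
Five tails, so the longest non-decreasing subsequence has length 5 (e.g. 7, 9, 16, 27, 30).

5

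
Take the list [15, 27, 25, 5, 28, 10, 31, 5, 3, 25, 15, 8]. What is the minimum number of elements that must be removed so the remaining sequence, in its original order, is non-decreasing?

Fewest deletions = n − (longest non-decreasing subsequence).
Patience tails:
15 → extends → [15]
27 → extends → [15, 27]
25 → replaces 27 → [15, 25]
5 → replaces 15 → [5, 25]
28 → extends → [5, 25, 28]
10 → replaces 25 → [5, 10, 28]
31 → extends → [5, 10, 28, 31]
5 → replaces 10 → [5, 5, 28, 31]
3 → replaces 5 → [3, 5, 28, 31]
25 → replaces 28 → [3, 5, 25, 31]
15 → replaces 25 → [3, 5, 15, 31]
8 → replaces 15 → [3, 5, 8, 31]
Longest non-decreasing subsequence has length 4, so deletions = 12 − 4 = 8.

8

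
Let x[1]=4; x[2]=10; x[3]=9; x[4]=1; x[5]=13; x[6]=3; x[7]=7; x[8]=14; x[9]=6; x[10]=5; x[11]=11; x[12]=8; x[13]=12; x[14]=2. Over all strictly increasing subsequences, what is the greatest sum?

Let S[i] be the best sum of a strictly increasing subsequence ending at i:
i:      1  2  3  4  5  6  7  8  9 10 11 12 13 14
x[i]:   4 10  9  1 13  3  7 14  6  5 11  8 12  2
S:      4 14 13  1 27  4 11 41 10  9 25 19 37  3
Maximum is 41 (e.g. 4 + 10 + 13 + 14).

41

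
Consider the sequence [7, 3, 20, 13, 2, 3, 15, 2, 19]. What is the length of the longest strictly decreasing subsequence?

4

Negate each value so 'decreasing' becomes 'increasing', then run patience tails on the negated sequence:
-7 → extends → [-7]
-3 → extends → [-7, -3]
-20 → replaces -7 → [-20, -3]
-13 → replaces -3 → [-20, -13]
-2 → extends → [-20, -13, -2]
-3 → replaces -2 → [-20, -13, -3]
-15 → replaces -13 → [-20, -15, -3]
-2 → extends → [-20, -15, -3, -2]
-19 → replaces -15 → [-20, -19, -3, -2]
Four tails, so the longest strictly decreasing subsequence of the original has length 4.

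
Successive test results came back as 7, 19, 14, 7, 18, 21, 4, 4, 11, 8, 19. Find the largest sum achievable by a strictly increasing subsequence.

60

Let S[i] be the best sum of a strictly increasing subsequence ending at i:
i:      1  2  3  4  5  6  7  8  9 10 11
a[i]:   7 19 14  7 18 21  4  4 11  8 19
S:      7 26 21  7 39 60  4  4 18 15 58
Maximum is 60 (e.g. 7 + 14 + 18 + 21).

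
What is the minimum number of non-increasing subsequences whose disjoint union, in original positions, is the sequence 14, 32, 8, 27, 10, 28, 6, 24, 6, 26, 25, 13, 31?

5

Place each on the leftmost legal pile:
14 → new pile 1 (tops now [14])
32 → new pile 2 (tops now [14, 32])
8 → pile 1 (tops now [8, 32])
27 → pile 2 (tops now [8, 27])
10 → pile 2 (tops now [8, 10])
28 → new pile 3 (tops now [8, 10, 28])
6 → pile 1 (tops now [6, 10, 28])
24 → pile 3 (tops now [6, 10, 24])
6 → pile 1 (tops now [6, 10, 24])
26 → new pile 4 (tops now [6, 10, 24, 26])
25 → pile 4 (tops now [6, 10, 24, 25])
13 → pile 3 (tops now [6, 10, 13, 25])
31 → new pile 5 (tops now [6, 10, 13, 25, 31])
Five piles.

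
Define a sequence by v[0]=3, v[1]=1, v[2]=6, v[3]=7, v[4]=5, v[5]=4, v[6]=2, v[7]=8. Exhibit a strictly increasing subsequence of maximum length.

Patience tails give the LIS length; then backtrack through the dp parents:
3 → extends → [3]
1 → replaces 3 → [1]
6 → extends → [1, 6]
7 → extends → [1, 6, 7]
5 → replaces 6 → [1, 5, 7]
4 → replaces 5 → [1, 4, 7]
2 → replaces 4 → [1, 2, 7]
8 → extends → [1, 2, 7, 8]
Length 4; one witness is 3, 6, 7, 8.

3, 6, 7, 8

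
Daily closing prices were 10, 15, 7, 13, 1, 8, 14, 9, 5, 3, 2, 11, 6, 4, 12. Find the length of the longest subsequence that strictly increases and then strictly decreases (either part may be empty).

inc[i] = longest strictly increasing subsequence ending at i; dec[i] = longest strictly decreasing subsequence starting at i:
i:      1  2  3  4  5  6  7  8  9 10 11 12 13 14 15
a[i]:  10 15  7 13  1  8 14  9  5  3  2 11  6  4 12
inc:    1  2  1  2  1  2  3  3  2  2  2  4  3  3  5
dec:    5  6  4  5  1  4  5  4  3  2  1  3  2  1  1
Best peak at i=2 (value 15): inc=2, dec=6, length 2+6−1 = 7.

7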